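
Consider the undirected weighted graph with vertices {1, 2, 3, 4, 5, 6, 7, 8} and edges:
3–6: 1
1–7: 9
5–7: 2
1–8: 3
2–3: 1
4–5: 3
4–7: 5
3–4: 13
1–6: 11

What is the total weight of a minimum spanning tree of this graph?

30

Sort edges by weight, then run Kruskal:
2–3 (1): add — endpoints in different components.
3–6 (1): add — endpoints in different components.
5–7 (2): add — endpoints in different components.
1–8 (3): add — endpoints in different components.
4–5 (3): add — endpoints in different components.
4–7 (5): skip — 4 and 7 already connected.
1–7 (9): add — endpoints in different components.
1–6 (11): add — endpoints in different components.
MST edges: 2–3, 3–6, 5–7, 1–8, 4–5, 1–7, 1–6; total weight 1+1+2+3+3+9+11 = 30.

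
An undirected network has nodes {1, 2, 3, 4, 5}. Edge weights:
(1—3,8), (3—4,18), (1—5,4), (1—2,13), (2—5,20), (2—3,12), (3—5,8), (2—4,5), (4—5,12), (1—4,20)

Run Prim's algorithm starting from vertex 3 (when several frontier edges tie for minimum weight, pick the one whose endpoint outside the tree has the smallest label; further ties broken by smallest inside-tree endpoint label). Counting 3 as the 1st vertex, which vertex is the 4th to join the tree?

2

Prim, starting at 3.
Step 1: frontier [1—3 8, 3—5 8, 2—3 12, 3—4 18] → take 1—3 (8); add 1.
Step 2: frontier [1—5 4, 1—2 13, 1—4 20, 3—5 8, 2—3 12, 3—4 18] → take 1—5 (4); add 5.
Step 3: frontier [1—2 13, 1—4 20, 2—3 12, 3—4 18, 4—5 12, 2—5 20] → take 2—3 (12); add 2.
Step 4: frontier [1—4 20, 2—4 5, 3—4 18, 4—5 12] → take 2—4 (5); add 4.
Vertex order: 3, 1, 5, 2, 4. The 4th vertex is 2.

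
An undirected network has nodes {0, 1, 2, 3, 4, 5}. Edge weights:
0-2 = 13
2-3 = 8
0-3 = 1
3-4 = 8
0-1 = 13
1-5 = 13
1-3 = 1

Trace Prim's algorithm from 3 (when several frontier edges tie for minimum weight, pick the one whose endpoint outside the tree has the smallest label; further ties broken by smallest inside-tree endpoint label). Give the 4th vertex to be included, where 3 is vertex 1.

2

Grow the tree from 3 using Prim:
Step 1: cheapest edge leaving the tree is 0-3 (1); add 0.
Step 2: cheapest edge leaving the tree is 1-3 (1); add 1.
Step 3: cheapest edge leaving the tree is 2-3 (8); add 2.
Step 4: cheapest edge leaving the tree is 3-4 (8); add 4.
Step 5: cheapest edge leaving the tree is 1-5 (13); add 5.
Vertex order: 3, 0, 1, 2, 4, 5. The 4th vertex is 2.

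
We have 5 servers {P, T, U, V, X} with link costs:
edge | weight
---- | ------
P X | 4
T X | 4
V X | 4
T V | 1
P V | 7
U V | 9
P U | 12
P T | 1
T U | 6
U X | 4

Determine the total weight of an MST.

Sort edges by weight, then run Kruskal:
P T (1): add. Components now {P,T} {V} {X} {U}
T V (1): add. Components now {P,T,V} {X} {U}
P X (4): add. Components now {P,T,V,X} {U}
T X (4): skip — T and X already connected.
U X (4): add. Components now {P,T,U,V,X}
MST edges: P T, T V, P X, U X; total weight 1+1+4+4 = 10.

10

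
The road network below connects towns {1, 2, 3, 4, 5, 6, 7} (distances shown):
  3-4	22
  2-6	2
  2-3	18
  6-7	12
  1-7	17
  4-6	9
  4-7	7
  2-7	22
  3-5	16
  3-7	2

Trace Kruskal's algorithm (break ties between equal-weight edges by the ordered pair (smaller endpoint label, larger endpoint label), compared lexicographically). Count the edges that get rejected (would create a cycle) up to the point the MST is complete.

1

Sort edges by weight, then run Kruskal:
2-6 (2): add — endpoints in different components.
3-7 (2): add — endpoints in different components.
4-7 (7): add — endpoints in different components.
4-6 (9): add — endpoints in different components.
6-7 (12): skip — 6 and 7 already connected.
3-5 (16): add — endpoints in different components.
1-7 (17): add — endpoints in different components.
Edges rejected before the tree was complete: 1.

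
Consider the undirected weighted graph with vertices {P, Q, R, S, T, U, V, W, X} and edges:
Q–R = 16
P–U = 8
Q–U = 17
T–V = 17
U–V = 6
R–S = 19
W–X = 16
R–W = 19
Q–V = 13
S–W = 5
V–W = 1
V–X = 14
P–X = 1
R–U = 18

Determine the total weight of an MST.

Prim, starting at X.
Step 1: frontier [P–X 1, V–X 14, W–X 16] → take P–X (1); add P.
Step 2: frontier [P–U 8, V–X 14, W–X 16] → take P–U (8); add U.
Step 3: frontier [U–V 6, Q–U 17, R–U 18, V–X 14, W–X 16] → take U–V (6); add V.
Step 4: frontier [Q–U 17, R–U 18, V–W 1, Q–V 13, T–V 17, W–X 16] → take V–W (1); add W.
Step 5: frontier [Q–U 17, R–U 18, Q–V 13, T–V 17, S–W 5, R–W 19] → take S–W (5); add S.
Step 6: frontier [R–S 19, Q–U 17, R–U 18, Q–V 13, T–V 17, R–W 19] → take Q–V (13); add Q.
Step 7: frontier [Q–R 16, R–S 19, R–U 18, T–V 17, R–W 19] → take Q–R (16); add R.
Step 8: frontier [T–V 17] → take T–V (17); add T.
MST edges: P–X, P–U, U–V, V–W, S–W, Q–V, Q–R, T–V; total weight 1+8+6+1+5+13+16+17 = 67.

67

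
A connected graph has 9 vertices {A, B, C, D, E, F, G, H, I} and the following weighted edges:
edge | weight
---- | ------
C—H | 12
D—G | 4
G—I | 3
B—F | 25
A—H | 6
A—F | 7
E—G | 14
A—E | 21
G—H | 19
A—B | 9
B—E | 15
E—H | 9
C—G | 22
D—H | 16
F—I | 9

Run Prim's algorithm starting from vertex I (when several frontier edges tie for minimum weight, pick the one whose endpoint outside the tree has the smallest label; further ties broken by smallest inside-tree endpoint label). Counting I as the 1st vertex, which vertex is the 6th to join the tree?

Grow the tree from I using Prim:
Step 1: cheapest edge leaving the tree is G—I (3); add G.
Step 2: cheapest edge leaving the tree is D—G (4); add D.
Step 3: cheapest edge leaving the tree is F—I (9); add F.
Step 4: cheapest edge leaving the tree is A—F (7); add A.
Step 5: cheapest edge leaving the tree is A—H (6); add H.
Step 6: cheapest edge leaving the tree is A—B (9); add B.
Step 7: cheapest edge leaving the tree is E—H (9); add E.
Step 8: cheapest edge leaving the tree is C—H (12); add C.
Vertex order: I, G, D, F, A, H, B, E, C. The 6th vertex is H.

H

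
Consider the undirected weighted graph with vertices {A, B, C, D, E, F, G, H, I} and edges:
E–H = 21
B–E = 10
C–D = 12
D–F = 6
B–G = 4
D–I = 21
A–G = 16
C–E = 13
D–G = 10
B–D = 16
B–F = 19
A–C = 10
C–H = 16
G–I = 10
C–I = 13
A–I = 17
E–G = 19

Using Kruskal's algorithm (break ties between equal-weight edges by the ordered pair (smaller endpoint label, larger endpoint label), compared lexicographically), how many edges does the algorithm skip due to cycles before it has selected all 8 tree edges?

Kruskal: consider edges lightest-first.
B–G (4): add — endpoints in different components.
D–F (6): add — endpoints in different components.
A–C (10): add — endpoints in different components.
B–E (10): add — endpoints in different components.
D–G (10): add — endpoints in different components.
G–I (10): add — endpoints in different components.
C–D (12): add — endpoints in different components.
C–E (13): skip — C and E already connected.
C–I (13): skip — C and I already connected.
A–G (16): skip — A and G already connected.
B–D (16): skip — B and D already connected.
C–H (16): add — endpoints in different components.
Edges rejected before the tree was complete: 4.

4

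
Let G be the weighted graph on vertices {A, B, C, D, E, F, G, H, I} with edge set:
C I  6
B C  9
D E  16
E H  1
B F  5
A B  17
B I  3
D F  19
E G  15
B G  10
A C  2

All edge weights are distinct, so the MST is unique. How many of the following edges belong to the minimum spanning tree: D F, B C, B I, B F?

2

Sort edges by weight, then run Kruskal:
E H (1): add — endpoints in different components.
A C (2): add — endpoints in different components.
B I (3): add — endpoints in different components.
B F (5): add — endpoints in different components.
C I (6): add — endpoints in different components.
B C (9): skip — B and C already connected.
B G (10): add — endpoints in different components.
E G (15): add — endpoints in different components.
D E (16): add — endpoints in different components.
MST edge set: {E H, A C, B I, B F, C I, B G, E G, D E}.
Of the listed edges, {B I, B F} are in the MST → 2.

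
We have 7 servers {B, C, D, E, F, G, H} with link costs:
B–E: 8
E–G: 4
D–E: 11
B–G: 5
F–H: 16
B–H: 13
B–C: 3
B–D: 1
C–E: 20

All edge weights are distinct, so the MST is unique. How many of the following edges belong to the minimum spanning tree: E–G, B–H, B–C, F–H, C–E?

4

Kruskal: consider edges lightest-first.
B–D (1): add. Components now {B,D} {C} {E} {F} {G} {H}
B–C (3): add. Components now {B,C,D} {E} {F} {G} {H}
E–G (4): add. Components now {B,C,D} {E,G} {F} {H}
B–G (5): add. Components now {B,C,D,E,G} {F} {H}
B–E (8): skip — B and E already connected.
D–E (11): skip — D and E already connected.
B–H (13): add. Components now {B,C,D,E,G,H} {F}
F–H (16): add. Components now {B,C,D,E,F,G,H}
MST edge set: {B–D, B–C, E–G, B–G, B–H, F–H}.
Of the listed edges, {E–G, B–H, B–C, F–H} are in the MST → 4.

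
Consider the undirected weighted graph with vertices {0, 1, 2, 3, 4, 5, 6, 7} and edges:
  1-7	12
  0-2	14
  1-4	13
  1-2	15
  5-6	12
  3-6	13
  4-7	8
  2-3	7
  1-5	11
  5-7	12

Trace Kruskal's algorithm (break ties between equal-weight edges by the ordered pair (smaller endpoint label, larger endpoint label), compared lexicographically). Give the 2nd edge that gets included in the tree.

4-7

Kruskal: consider edges lightest-first.
2-3 (7): add — endpoints in different components.
4-7 (8): add — endpoints in different components.
1-5 (11): add — endpoints in different components.
1-7 (12): add — endpoints in different components.
5-6 (12): add — endpoints in different components.
5-7 (12): skip — 5 and 7 already connected.
1-4 (13): skip — 1 and 4 already connected.
3-6 (13): add — endpoints in different components.
0-2 (14): add — endpoints in different components.
The 2nd edge added is 4-7.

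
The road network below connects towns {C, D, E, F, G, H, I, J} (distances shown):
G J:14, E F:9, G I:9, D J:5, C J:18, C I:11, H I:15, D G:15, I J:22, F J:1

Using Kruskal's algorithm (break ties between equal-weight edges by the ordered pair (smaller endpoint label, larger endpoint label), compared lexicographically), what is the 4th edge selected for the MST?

G-I

Sort edges by weight, then run Kruskal:
F J (1): add — endpoints in different components.
D J (5): add — endpoints in different components.
E F (9): add — endpoints in different components.
G I (9): add — endpoints in different components.
C I (11): add — endpoints in different components.
G J (14): add — endpoints in different components.
D G (15): skip — D and G already connected.
H I (15): add — endpoints in different components.
The 4th edge added is G I.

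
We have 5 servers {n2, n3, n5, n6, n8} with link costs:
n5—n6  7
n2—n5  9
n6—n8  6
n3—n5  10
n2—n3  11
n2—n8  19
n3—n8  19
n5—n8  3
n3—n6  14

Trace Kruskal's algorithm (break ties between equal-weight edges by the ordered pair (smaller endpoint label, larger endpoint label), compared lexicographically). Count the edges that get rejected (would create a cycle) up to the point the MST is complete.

1

Sort edges by weight, then run Kruskal:
n5—n8 (3): add. Components now {n5,n8} {n3} {n2} {n6}
n6—n8 (6): add. Components now {n5,n6,n8} {n3} {n2}
n5—n6 (7): skip — n5 and n6 already connected.
n2—n5 (9): add. Components now {n2,n5,n6,n8} {n3}
n3—n5 (10): add. Components now {n2,n3,n5,n6,n8}
Edges rejected before the tree was complete: 1.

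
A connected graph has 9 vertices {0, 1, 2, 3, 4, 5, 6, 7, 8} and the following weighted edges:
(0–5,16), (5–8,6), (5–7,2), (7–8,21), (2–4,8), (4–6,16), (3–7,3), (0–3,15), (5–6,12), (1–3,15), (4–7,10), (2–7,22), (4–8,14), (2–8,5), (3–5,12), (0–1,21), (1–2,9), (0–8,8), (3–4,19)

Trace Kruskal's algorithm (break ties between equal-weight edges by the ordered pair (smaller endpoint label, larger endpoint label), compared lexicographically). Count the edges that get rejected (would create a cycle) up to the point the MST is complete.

2

Kruskal: consider edges lightest-first.
5–7 (2): add — endpoints in different components.
3–7 (3): add — endpoints in different components.
2–8 (5): add — endpoints in different components.
5–8 (6): add — endpoints in different components.
0–8 (8): add — endpoints in different components.
2–4 (8): add — endpoints in different components.
1–2 (9): add — endpoints in different components.
4–7 (10): skip — 4 and 7 already connected.
3–5 (12): skip — 3 and 5 already connected.
5–6 (12): add — endpoints in different components.
Edges rejected before the tree was complete: 2.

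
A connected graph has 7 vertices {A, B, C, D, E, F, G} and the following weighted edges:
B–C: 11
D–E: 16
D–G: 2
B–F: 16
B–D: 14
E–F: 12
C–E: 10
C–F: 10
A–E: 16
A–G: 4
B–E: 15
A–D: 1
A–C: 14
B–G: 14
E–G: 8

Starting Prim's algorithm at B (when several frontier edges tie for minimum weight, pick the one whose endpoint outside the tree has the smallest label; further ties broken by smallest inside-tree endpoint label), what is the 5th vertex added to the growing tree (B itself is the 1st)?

D

Prim's algorithm from B:
Step 1: cheapest edge leaving the tree is B–C (11); add C.
Step 2: cheapest edge leaving the tree is C–E (10); add E.
Step 3: cheapest edge leaving the tree is E–G (8); add G.
Step 4: cheapest edge leaving the tree is D–G (2); add D.
Step 5: cheapest edge leaving the tree is A–D (1); add A.
Step 6: cheapest edge leaving the tree is C–F (10); add F.
Vertex order: B, C, E, G, D, A, F. The 5th vertex is D.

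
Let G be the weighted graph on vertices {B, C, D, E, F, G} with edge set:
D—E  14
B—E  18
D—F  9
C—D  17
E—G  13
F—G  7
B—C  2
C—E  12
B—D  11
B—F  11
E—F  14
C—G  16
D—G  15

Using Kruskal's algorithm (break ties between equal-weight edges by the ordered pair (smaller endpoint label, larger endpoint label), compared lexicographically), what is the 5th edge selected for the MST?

C-E

Sort edges by weight, then run Kruskal:
B—C (2): add — endpoints in different components.
F—G (7): add — endpoints in different components.
D—F (9): add — endpoints in different components.
B—D (11): add — endpoints in different components.
B—F (11): skip — B and F already connected.
C—E (12): add — endpoints in different components.
The 5th edge added is C—E.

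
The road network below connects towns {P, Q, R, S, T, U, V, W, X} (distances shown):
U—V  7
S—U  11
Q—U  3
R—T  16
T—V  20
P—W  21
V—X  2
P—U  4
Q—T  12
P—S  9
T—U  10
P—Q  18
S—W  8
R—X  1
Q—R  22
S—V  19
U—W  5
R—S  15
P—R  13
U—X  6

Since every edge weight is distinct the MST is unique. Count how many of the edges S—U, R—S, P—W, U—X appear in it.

Kruskal: consider edges lightest-first.
R—X (1): add — endpoints in different components.
V—X (2): add — endpoints in different components.
Q—U (3): add — endpoints in different components.
P—U (4): add — endpoints in different components.
U—W (5): add — endpoints in different components.
U—X (6): add — endpoints in different components.
U—V (7): skip — U and V already connected.
S—W (8): add — endpoints in different components.
P—S (9): skip — S and P already connected.
T—U (10): add — endpoints in different components.
MST edge set: {R—X, V—X, Q—U, P—U, U—W, U—X, S—W, T—U}.
Of the listed edges, {U—X} are in the MST → 1.

1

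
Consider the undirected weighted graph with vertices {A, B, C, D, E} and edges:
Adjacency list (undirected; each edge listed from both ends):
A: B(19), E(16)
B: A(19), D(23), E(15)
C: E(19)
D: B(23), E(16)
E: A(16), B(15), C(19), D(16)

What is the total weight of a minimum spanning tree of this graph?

Prim's algorithm from D:
Step 1: cheapest edge leaving the tree is D—E (16); add E.
Step 2: cheapest edge leaving the tree is B—E (15); add B.
Step 3: cheapest edge leaving the tree is A—E (16); add A.
Step 4: cheapest edge leaving the tree is C—E (19); add C.
MST edges: D—E, B—E, A—E, C—E; total weight 16+15+16+19 = 66.

66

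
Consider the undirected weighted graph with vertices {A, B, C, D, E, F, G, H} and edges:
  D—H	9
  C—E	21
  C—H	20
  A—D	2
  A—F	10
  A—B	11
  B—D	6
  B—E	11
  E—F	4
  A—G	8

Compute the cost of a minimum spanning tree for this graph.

Prim, starting at H.
Step 1: frontier [D—H 9, C—H 20] → take D—H (9); add D.
Step 2: frontier [A—D 2, B—D 6, C—H 20] → take A—D (2); add A.
Step 3: frontier [A—G 8, A—F 10, A—B 11, B—D 6, C—H 20] → take B—D (6); add B.
Step 4: frontier [A—G 8, A—F 10, B—E 11, C—H 20] → take A—G (8); add G.
Step 5: frontier [A—F 10, B—E 11, C—H 20] → take A—F (10); add F.
Step 6: frontier [B—E 11, E—F 4, C—H 20] → take E—F (4); add E.
Step 7: frontier [C—E 21, C—H 20] → take C—H (20); add C.
MST edges: D—H, A—D, B—D, A—G, A—F, E—F, C—H; total weight 9+2+6+8+10+4+20 = 59.

59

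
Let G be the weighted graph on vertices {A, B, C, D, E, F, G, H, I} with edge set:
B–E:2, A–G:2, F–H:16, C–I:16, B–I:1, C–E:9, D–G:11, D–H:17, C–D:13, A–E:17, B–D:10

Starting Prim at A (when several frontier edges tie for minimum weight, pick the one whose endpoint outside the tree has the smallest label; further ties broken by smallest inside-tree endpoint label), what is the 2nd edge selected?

Prim, starting at A.
Step 1: frontier [A–G 2, A–E 17] → take A–G (2); add G.
Step 2: frontier [A–E 17, D–G 11] → take D–G (11); add D.
Step 3: frontier [A–E 17, B–D 10, C–D 13, D–H 17] → take B–D (10); add B.
Step 4: frontier [A–E 17, B–I 1, B–E 2, C–D 13, D–H 17] → take B–I (1); add I.
Step 5: frontier [A–E 17, B–E 2, C–D 13, D–H 17, C–I 16] → take B–E (2); add E.
Step 6: frontier [C–D 13, D–H 17, C–E 9, C–I 16] → take C–E (9); add C.
Step 7: frontier [D–H 17] → take D–H (17); add H.
Step 8: frontier [F–H 16] → take F–H (16); add F.
The 2nd edge added is D–G.

D-G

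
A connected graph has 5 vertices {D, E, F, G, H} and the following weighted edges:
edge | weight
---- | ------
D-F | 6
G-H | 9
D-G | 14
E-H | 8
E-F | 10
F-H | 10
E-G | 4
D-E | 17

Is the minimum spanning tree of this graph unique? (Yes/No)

Kruskal: consider edges lightest-first.
E-G (4): add. Components now {D} {E,G} {F} {H}
D-F (6): add. Components now {D,F} {E,G} {H}
E-H (8): add. Components now {D,F} {E,G,H}
G-H (9): skip — G and H already connected.
E-F (10): add. Components now {D,E,F,G,H}
Non-tree edge F-H has weight 10, equal to the heaviest edge on its tree cycle — swapping gives another MST of the same weight. Not unique.

No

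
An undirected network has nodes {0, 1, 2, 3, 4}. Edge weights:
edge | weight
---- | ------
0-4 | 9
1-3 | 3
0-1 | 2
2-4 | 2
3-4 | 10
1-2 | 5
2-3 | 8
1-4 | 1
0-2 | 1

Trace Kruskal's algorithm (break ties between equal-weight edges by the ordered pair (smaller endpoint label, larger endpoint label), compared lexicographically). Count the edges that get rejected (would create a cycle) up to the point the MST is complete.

Kruskal: consider edges lightest-first.
0-2 (1): add — endpoints in different components.
1-4 (1): add — endpoints in different components.
0-1 (2): add — endpoints in different components.
2-4 (2): skip — 2 and 4 already connected.
1-3 (3): add — endpoints in different components.
Edges rejected before the tree was complete: 1.

1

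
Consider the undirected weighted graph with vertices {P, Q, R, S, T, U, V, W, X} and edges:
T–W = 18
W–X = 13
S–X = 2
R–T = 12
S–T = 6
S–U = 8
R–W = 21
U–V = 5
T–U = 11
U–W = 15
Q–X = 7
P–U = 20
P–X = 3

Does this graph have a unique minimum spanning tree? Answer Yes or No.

Sort edges by weight, then run Kruskal:
S–X (2): add — endpoints in different components.
P–X (3): add — endpoints in different components.
U–V (5): add — endpoints in different components.
S–T (6): add — endpoints in different components.
Q–X (7): add — endpoints in different components.
S–U (8): add — endpoints in different components.
T–U (11): skip — U and T already connected.
R–T (12): add — endpoints in different components.
W–X (13): add — endpoints in different components.
Every non-tree edge has weight strictly greater than the heaviest edge on the tree path between its endpoints, so the MST is unique.

Yes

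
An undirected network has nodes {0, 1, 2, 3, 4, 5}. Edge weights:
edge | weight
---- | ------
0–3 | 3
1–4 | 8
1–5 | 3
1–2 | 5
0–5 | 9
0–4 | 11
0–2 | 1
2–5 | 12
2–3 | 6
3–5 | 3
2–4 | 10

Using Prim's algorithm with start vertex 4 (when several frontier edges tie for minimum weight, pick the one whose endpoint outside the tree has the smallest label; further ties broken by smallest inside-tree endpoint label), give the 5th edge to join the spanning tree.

Prim, starting at 4.
Step 1: frontier [1–4 8, 2–4 10, 0–4 11] → take 1–4 (8); add 1.
Step 2: frontier [1–5 3, 1–2 5, 2–4 10, 0–4 11] → take 1–5 (3); add 5.
Step 3: frontier [1–2 5, 2–4 10, 0–4 11, 3–5 3, 0–5 9, 2–5 12] → take 3–5 (3); add 3.
Step 4: frontier [1–2 5, 0–3 3, 2–3 6, 2–4 10, 0–4 11, 0–5 9, 2–5 12] → take 0–3 (3); add 0.
Step 5: frontier [0–2 1, 1–2 5, 2–3 6, 2–4 10, 2–5 12] → take 0–2 (1); add 2.
The 5th edge added is 0–2.

0-2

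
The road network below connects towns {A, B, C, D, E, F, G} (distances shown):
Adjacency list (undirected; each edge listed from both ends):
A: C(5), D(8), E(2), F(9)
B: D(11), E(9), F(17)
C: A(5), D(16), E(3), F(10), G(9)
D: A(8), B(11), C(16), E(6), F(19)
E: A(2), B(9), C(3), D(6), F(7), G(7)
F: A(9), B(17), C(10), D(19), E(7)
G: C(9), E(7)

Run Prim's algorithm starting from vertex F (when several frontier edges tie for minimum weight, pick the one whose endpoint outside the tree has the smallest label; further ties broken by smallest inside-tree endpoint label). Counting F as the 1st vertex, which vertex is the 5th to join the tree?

Prim's algorithm from F:
Step 1: cheapest edge leaving the tree is E-F (7); add E.
Step 2: cheapest edge leaving the tree is A-E (2); add A.
Step 3: cheapest edge leaving the tree is C-E (3); add C.
Step 4: cheapest edge leaving the tree is D-E (6); add D.
Step 5: cheapest edge leaving the tree is E-G (7); add G.
Step 6: cheapest edge leaving the tree is B-E (9); add B.
Vertex order: F, E, A, C, D, G, B. The 5th vertex is D.

D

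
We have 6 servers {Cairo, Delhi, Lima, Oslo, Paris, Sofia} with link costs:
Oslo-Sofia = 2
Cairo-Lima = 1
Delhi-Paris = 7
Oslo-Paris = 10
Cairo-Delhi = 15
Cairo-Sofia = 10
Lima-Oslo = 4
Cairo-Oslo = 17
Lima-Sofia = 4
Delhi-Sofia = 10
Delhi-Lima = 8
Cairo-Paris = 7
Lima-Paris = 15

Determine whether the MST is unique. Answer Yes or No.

No

Kruskal's algorithm — process edges by increasing weight (ties by edge label):
Cairo-Lima (1): add. Components now {Oslo} {Cairo,Lima} {Sofia} {Paris} {Delhi}
Oslo-Sofia (2): add. Components now {Oslo,Sofia} {Cairo,Lima} {Paris} {Delhi}
Lima-Oslo (4): add. Components now {Cairo,Lima,Oslo,Sofia} {Paris} {Delhi}
Lima-Sofia (4): skip — Lima and Sofia already connected.
Cairo-Paris (7): add. Components now {Cairo,Lima,Oslo,Paris,Sofia} {Delhi}
Delhi-Paris (7): add. Components now {Cairo,Delhi,Lima,Oslo,Paris,Sofia}
Non-tree edge Lima-Sofia has weight 4, equal to the heaviest edge on its tree cycle — swapping gives another MST of the same weight. Not unique.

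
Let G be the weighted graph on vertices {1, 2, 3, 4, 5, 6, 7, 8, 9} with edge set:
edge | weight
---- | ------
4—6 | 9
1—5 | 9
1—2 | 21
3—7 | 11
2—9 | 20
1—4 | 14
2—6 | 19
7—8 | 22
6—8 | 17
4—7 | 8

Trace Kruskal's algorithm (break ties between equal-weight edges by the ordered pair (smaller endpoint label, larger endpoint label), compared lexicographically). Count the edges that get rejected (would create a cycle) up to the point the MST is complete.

0

Kruskal's algorithm — process edges by increasing weight (ties by edge label):
4—7 (8): add — endpoints in different components.
1—5 (9): add — endpoints in different components.
4—6 (9): add — endpoints in different components.
3—7 (11): add — endpoints in different components.
1—4 (14): add — endpoints in different components.
6—8 (17): add — endpoints in different components.
2—6 (19): add — endpoints in different components.
2—9 (20): add — endpoints in different components.
Edges rejected before the tree was complete: 0.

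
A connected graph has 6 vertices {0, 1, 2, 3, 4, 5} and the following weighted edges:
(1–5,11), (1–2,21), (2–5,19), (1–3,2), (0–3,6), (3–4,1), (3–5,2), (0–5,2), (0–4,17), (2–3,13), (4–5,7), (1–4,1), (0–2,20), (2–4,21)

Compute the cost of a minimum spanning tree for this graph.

19

Kruskal: consider edges lightest-first.
1–4 (1): add — endpoints in different components.
3–4 (1): add — endpoints in different components.
0–5 (2): add — endpoints in different components.
1–3 (2): skip — 1 and 3 already connected.
3–5 (2): add — endpoints in different components.
0–3 (6): skip — 0 and 3 already connected.
4–5 (7): skip — 4 and 5 already connected.
1–5 (11): skip — 1 and 5 already connected.
2–3 (13): add — endpoints in different components.
MST edges: 1–4, 3–4, 0–5, 3–5, 2–3; total weight 1+1+2+2+13 = 19.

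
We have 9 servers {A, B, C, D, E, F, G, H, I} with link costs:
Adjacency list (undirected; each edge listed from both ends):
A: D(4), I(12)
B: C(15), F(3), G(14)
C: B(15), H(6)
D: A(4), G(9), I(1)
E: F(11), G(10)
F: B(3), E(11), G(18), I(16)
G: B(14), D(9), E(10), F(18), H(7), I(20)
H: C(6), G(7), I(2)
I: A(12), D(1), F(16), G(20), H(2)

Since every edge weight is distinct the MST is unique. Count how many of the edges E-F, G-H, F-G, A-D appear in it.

3

Sort edges by weight, then run Kruskal:
D-I (1): add — endpoints in different components.
H-I (2): add — endpoints in different components.
B-F (3): add — endpoints in different components.
A-D (4): add — endpoints in different components.
C-H (6): add — endpoints in different components.
G-H (7): add — endpoints in different components.
D-G (9): skip — D and G already connected.
E-G (10): add — endpoints in different components.
E-F (11): add — endpoints in different components.
MST edge set: {D-I, H-I, B-F, A-D, C-H, G-H, E-G, E-F}.
Of the listed edges, {E-F, G-H, A-D} are in the MST → 3.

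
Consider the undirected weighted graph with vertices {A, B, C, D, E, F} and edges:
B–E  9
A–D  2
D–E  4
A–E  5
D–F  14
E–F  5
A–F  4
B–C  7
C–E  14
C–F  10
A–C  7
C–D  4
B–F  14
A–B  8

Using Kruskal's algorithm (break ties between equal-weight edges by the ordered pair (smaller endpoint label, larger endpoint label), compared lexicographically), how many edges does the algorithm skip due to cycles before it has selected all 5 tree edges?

3

Kruskal's algorithm — process edges by increasing weight (ties by edge label):
A–D (2): add. Components now {A,D} {B} {C} {E} {F}
A–F (4): add. Components now {A,D,F} {B} {C} {E}
C–D (4): add. Components now {A,C,D,F} {B} {E}
D–E (4): add. Components now {A,C,D,E,F} {B}
A–E (5): skip — A and E already connected.
E–F (5): skip — E and F already connected.
A–C (7): skip — A and C already connected.
B–C (7): add. Components now {A,B,C,D,E,F}
Edges rejected before the tree was complete: 3.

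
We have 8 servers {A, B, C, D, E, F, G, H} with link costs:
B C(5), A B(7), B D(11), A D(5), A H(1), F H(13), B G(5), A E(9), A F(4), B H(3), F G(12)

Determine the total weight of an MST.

Sort edges by weight, then run Kruskal:
A H (1): add — endpoints in different components.
B H (3): add — endpoints in different components.
A F (4): add — endpoints in different components.
A D (5): add — endpoints in different components.
B C (5): add — endpoints in different components.
B G (5): add — endpoints in different components.
A B (7): skip — A and B already connected.
A E (9): add — endpoints in different components.
MST edges: A H, B H, A F, A D, B C, B G, A E; total weight 1+3+4+5+5+5+9 = 32.

32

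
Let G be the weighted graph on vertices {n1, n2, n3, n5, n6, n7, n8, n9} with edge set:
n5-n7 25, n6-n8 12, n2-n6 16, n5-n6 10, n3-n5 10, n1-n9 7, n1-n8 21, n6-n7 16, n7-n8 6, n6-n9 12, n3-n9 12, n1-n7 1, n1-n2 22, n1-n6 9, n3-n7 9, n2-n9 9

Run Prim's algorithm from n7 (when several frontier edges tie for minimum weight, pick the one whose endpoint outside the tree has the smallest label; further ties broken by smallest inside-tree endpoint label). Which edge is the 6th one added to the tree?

Prim's algorithm from n7:
Step 1: cheapest edge leaving the tree is n1-n7 (1); add n1.
Step 2: cheapest edge leaving the tree is n7-n8 (6); add n8.
Step 3: cheapest edge leaving the tree is n1-n9 (7); add n9.
Step 4: cheapest edge leaving the tree is n2-n9 (9); add n2.
Step 5: cheapest edge leaving the tree is n3-n7 (9); add n3.
Step 6: cheapest edge leaving the tree is n1-n6 (9); add n6.
Step 7: cheapest edge leaving the tree is n3-n5 (10); add n5.
The 6th edge added is n1-n6.

n1-n6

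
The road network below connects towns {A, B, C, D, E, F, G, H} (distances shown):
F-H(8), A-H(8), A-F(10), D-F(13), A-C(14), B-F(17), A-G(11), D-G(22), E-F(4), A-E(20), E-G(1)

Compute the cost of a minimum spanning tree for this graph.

Sort edges by weight, then run Kruskal:
E-G (1): add — endpoints in different components.
E-F (4): add — endpoints in different components.
A-H (8): add — endpoints in different components.
F-H (8): add — endpoints in different components.
A-F (10): skip — A and F already connected.
A-G (11): skip — A and G already connected.
D-F (13): add — endpoints in different components.
A-C (14): add — endpoints in different components.
B-F (17): add — endpoints in different components.
MST edges: E-G, E-F, A-H, F-H, D-F, A-C, B-F; total weight 1+4+8+8+13+14+17 = 65.

65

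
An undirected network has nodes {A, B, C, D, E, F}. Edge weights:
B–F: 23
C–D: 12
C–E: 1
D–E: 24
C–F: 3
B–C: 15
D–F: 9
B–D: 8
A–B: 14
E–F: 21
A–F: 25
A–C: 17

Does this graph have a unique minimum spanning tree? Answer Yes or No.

Kruskal's algorithm — process edges by increasing weight (ties by edge label):
C–E (1): add — endpoints in different components.
C–F (3): add — endpoints in different components.
B–D (8): add — endpoints in different components.
D–F (9): add — endpoints in different components.
C–D (12): skip — C and D already connected.
A–B (14): add — endpoints in different components.
Every non-tree edge has weight strictly greater than the heaviest edge on the tree path between its endpoints, so the MST is unique.

Yes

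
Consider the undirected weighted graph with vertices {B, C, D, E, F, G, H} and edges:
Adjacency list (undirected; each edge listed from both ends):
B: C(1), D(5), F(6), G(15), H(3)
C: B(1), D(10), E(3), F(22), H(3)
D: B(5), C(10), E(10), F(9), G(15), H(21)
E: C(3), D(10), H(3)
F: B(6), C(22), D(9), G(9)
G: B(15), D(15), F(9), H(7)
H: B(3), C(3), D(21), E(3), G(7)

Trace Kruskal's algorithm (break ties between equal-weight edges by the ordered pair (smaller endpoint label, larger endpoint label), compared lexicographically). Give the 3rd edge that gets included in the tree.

Kruskal: consider edges lightest-first.
B C (1): add. Components now {B,C} {D} {E} {F} {G} {H}
B H (3): add. Components now {B,C,H} {D} {E} {F} {G}
C E (3): add. Components now {B,C,E,H} {D} {F} {G}
C H (3): skip — C and H already connected.
E H (3): skip — E and H already connected.
B D (5): add. Components now {B,C,D,E,H} {F} {G}
B F (6): add. Components now {B,C,D,E,F,H} {G}
G H (7): add. Components now {B,C,D,E,F,G,H}
The 3rd edge added is C E.

C-E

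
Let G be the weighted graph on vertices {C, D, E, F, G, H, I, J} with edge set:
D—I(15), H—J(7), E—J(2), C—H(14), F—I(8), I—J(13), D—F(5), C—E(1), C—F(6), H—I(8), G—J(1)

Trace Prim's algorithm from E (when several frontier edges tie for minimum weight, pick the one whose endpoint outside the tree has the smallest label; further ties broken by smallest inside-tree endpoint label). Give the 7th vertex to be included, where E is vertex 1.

H

Prim's algorithm from E:
Step 1: cheapest edge leaving the tree is C—E (1); add C.
Step 2: cheapest edge leaving the tree is E—J (2); add J.
Step 3: cheapest edge leaving the tree is G—J (1); add G.
Step 4: cheapest edge leaving the tree is C—F (6); add F.
Step 5: cheapest edge leaving the tree is D—F (5); add D.
Step 6: cheapest edge leaving the tree is H—J (7); add H.
Step 7: cheapest edge leaving the tree is F—I (8); add I.
Vertex order: E, C, J, G, F, D, H, I. The 7th vertex is H.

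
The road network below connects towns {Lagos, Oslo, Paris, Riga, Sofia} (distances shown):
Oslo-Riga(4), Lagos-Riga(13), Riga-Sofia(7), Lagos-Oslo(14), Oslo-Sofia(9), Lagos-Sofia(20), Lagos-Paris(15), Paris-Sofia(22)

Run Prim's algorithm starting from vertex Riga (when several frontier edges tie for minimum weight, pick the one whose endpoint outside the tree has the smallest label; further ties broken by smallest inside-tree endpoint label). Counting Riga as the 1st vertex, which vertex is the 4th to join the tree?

Lagos

Grow the tree from Riga using Prim:
Step 1: frontier [Oslo-Riga 4, Riga-Sofia 7, Lagos-Riga 13] → take Oslo-Riga (4); add Oslo.
Step 2: frontier [Oslo-Sofia 9, Lagos-Oslo 14, Riga-Sofia 7, Lagos-Riga 13] → take Riga-Sofia (7); add Sofia.
Step 3: frontier [Lagos-Oslo 14, Lagos-Riga 13, Lagos-Sofia 20, Paris-Sofia 22] → take Lagos-Riga (13); add Lagos.
Step 4: frontier [Lagos-Paris 15, Paris-Sofia 22] → take Lagos-Paris (15); add Paris.
Vertex order: Riga, Oslo, Sofia, Lagos, Paris. The 4th vertex is Lagos.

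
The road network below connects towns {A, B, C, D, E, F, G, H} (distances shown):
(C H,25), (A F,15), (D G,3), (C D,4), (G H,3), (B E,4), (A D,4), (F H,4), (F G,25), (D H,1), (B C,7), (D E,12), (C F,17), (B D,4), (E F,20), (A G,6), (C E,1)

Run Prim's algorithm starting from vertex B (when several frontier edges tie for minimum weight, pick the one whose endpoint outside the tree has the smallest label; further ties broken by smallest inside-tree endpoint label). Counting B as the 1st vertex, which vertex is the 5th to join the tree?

A

Grow the tree from B using Prim:
Step 1: cheapest edge leaving the tree is B D (4); add D.
Step 2: cheapest edge leaving the tree is D H (1); add H.
Step 3: cheapest edge leaving the tree is D G (3); add G.
Step 4: cheapest edge leaving the tree is A D (4); add A.
Step 5: cheapest edge leaving the tree is C D (4); add C.
Step 6: cheapest edge leaving the tree is C E (1); add E.
Step 7: cheapest edge leaving the tree is F H (4); add F.
Vertex order: B, D, H, G, A, C, E, F. The 5th vertex is A.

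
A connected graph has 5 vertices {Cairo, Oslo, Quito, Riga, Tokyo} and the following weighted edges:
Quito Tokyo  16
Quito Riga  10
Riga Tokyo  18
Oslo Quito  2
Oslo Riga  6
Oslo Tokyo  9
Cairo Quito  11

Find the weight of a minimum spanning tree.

28

Prim, starting at Tokyo.
Step 1: cheapest edge leaving the tree is Oslo Tokyo (9); add Oslo.
Step 2: cheapest edge leaving the tree is Oslo Quito (2); add Quito.
Step 3: cheapest edge leaving the tree is Oslo Riga (6); add Riga.
Step 4: cheapest edge leaving the tree is Cairo Quito (11); add Cairo.
MST edges: Oslo Tokyo, Oslo Quito, Oslo Riga, Cairo Quito; total weight 9+2+6+11 = 28.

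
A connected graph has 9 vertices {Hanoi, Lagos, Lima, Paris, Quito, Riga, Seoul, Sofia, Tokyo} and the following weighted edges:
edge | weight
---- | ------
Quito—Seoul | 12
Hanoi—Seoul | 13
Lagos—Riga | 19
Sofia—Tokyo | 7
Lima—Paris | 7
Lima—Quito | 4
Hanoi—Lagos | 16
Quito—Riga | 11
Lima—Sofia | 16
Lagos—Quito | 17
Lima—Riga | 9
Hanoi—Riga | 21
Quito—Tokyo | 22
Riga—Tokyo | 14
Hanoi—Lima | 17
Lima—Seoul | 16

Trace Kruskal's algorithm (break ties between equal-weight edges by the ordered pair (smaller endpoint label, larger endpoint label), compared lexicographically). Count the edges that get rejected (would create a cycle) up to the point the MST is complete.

Kruskal: consider edges lightest-first.
Lima—Quito (4): add — endpoints in different components.
Lima—Paris (7): add — endpoints in different components.
Sofia—Tokyo (7): add — endpoints in different components.
Lima—Riga (9): add — endpoints in different components.
Quito—Riga (11): skip — Quito and Riga already connected.
Quito—Seoul (12): add — endpoints in different components.
Hanoi—Seoul (13): add — endpoints in different components.
Riga—Tokyo (14): add — endpoints in different components.
Hanoi—Lagos (16): add — endpoints in different components.
Edges rejected before the tree was complete: 1.

1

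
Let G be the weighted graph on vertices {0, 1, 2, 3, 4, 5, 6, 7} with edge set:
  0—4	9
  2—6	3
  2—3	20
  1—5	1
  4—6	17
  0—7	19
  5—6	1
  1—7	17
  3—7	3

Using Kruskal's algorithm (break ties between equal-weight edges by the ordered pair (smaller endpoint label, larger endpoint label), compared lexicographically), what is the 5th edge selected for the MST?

Kruskal's algorithm — process edges by increasing weight (ties by edge label):
1—5 (1): add — endpoints in different components.
5—6 (1): add — endpoints in different components.
2—6 (3): add — endpoints in different components.
3—7 (3): add — endpoints in different components.
0—4 (9): add — endpoints in different components.
1—7 (17): add — endpoints in different components.
4—6 (17): add — endpoints in different components.
The 5th edge added is 0—4.

0-4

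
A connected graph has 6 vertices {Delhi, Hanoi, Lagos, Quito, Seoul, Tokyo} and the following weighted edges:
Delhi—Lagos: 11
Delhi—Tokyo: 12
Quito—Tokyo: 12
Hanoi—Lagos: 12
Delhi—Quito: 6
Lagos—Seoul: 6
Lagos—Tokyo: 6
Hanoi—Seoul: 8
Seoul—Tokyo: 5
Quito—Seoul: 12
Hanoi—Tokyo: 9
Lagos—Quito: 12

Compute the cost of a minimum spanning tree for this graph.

36

Prim, starting at Seoul.
Step 1: frontier [Seoul—Tokyo 5, Lagos—Seoul 6, Hanoi—Seoul 8, Quito—Seoul 12] → take Seoul—Tokyo (5); add Tokyo.
Step 2: frontier [Lagos—Seoul 6, Hanoi—Seoul 8, Quito—Seoul 12, Lagos—Tokyo 6, Hanoi—Tokyo 9, Delhi—Tokyo 12, Quito—Tokyo 12] → take Lagos—Seoul (6); add Lagos.
Step 3: frontier [Delhi—Lagos 11, Hanoi—Lagos 12, Lagos—Quito 12, Hanoi—Seoul 8, Quito—Seoul 12, Hanoi—Tokyo 9, Delhi—Tokyo 12, Quito—Tokyo 12] → take Hanoi—Seoul (8); add Hanoi.
Step 4: frontier [Delhi—Lagos 11, Lagos—Quito 12, Quito—Seoul 12, Delhi—Tokyo 12, Quito—Tokyo 12] → take Delhi—Lagos (11); add Delhi.
Step 5: frontier [Delhi—Quito 6, Lagos—Quito 12, Quito—Seoul 12, Quito—Tokyo 12] → take Delhi—Quito (6); add Quito.
MST edges: Seoul—Tokyo, Lagos—Seoul, Hanoi—Seoul, Delhi—Lagos, Delhi—Quito; total weight 5+6+8+11+6 = 36.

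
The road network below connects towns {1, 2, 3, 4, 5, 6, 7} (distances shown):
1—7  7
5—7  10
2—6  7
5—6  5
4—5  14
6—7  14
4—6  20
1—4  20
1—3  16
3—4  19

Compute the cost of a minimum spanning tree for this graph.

59

Prim, starting at 7.
Step 1: frontier [1—7 7, 5—7 10, 6—7 14] → take 1—7 (7); add 1.
Step 2: frontier [1—3 16, 1—4 20, 5—7 10, 6—7 14] → take 5—7 (10); add 5.
Step 3: frontier [1—3 16, 1—4 20, 5—6 5, 4—5 14, 6—7 14] → take 5—6 (5); add 6.
Step 4: frontier [1—3 16, 1—4 20, 4—5 14, 2—6 7, 4—6 20] → take 2—6 (7); add 2.
Step 5: frontier [1—3 16, 1—4 20, 4—5 14, 4—6 20] → take 4—5 (14); add 4.
Step 6: frontier [1—3 16, 3—4 19] → take 1—3 (16); add 3.
MST edges: 1—7, 5—7, 5—6, 2—6, 4—5, 1—3; total weight 7+10+5+7+14+16 = 59.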